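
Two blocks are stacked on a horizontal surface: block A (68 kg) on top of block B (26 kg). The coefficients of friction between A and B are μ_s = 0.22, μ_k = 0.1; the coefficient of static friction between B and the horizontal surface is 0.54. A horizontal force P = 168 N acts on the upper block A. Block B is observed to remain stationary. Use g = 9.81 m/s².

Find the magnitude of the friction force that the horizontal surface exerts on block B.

f ≈ 66.7 N

Normal force at the A–B interface: N₁ = m_A g = 667.1 N.
Maximum static friction on A from B: μ_s N₁ = 0.22×667.1 = 146.8 N.
P = 168 N exceeds that limit, so A slips over B and the interface friction becomes kinetic: f₁ = μ_k N₁ = 0.1×667.1 = 66.7 N.
By Newton's third law B feels 66.7 N forward from A. With B stationary, the floor's static friction on B balances it: f₂ = 66.7 N (well within μ_s(m_A+m_B)g = 498 N).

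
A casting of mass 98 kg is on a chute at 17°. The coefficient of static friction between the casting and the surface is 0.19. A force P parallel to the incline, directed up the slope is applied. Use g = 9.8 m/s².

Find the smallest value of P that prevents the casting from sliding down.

The casting tends to slide down (tan θ > μ_s), so at the point of impending slip friction acts up-slope at its limit: f = μ_s N.
P is parallel to the surface, so N = m g cos θ = 918 N.
Along the incline: P + μ_s N = m g sin θ, so P = 281 − 0.19×918 = 106 N.

P_min ≈ 106 N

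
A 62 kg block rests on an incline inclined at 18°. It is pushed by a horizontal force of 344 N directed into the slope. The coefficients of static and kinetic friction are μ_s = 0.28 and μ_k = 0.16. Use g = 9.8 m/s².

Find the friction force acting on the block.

Resolve perpendicular to the incline: N = m g cos θ + P sin θ = 62×9.8×cos 18° + 344×sin 18° = 684.2 N.
Along the incline, the net driving force (taking up-slope positive) is P cos θ − m g sin θ = 327.2 − 187.8 = 139.4 N, so equilibrium requires friction f = -139.4 N (down-slope).
The limit of static friction is μ_s N = 191.6 N.
|f_req| = 139.4 ≤ 191.6 N → the block is in equilibrium; friction equals the required value.

f ≈ 139 N (down the incline)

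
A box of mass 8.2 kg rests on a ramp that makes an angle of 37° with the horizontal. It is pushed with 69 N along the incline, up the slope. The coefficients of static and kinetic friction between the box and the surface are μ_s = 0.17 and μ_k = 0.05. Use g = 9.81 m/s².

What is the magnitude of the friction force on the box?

The normal reaction is N = m g cos θ = 64.24 N.
The friction needed for equilibrium is m g sin θ − P = 48.41 − 69 = -20.59 N, measured positive up-slope.
Static friction can supply at most μ_s N = 10.92 N.
Since |-20.59| > 10.92 N, static friction cannot hold it; the box slides up the incline and kinetic friction applies: f = μ_k N = 0.05 × 64.24 = 3.21 N.

f ≈ 3.21 N (down the incline)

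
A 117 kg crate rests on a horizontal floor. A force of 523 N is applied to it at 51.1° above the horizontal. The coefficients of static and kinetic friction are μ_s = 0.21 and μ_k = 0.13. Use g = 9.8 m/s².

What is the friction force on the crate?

f ≈ 96.1 N

Vertical equilibrium gives N = m g − P sin α = 739.6 N.
The horizontal driving force is P cos α = 328.4 N, so equilibrium needs friction f = 328.4 N.
The static-friction limit is μ_s N = 155.3 N.
328.4 > 155.3 N → the crate slides; f = μ_k N = 0.13×739.6 = 96.1 N.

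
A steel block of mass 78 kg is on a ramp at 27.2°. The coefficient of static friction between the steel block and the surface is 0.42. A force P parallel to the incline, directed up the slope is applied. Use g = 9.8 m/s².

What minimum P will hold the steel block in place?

The steel block tends to slide down (tan θ > μ_s), so at the point of impending slip friction acts up-slope at its limit: f = μ_s N.
P is parallel to the surface, so N = m g cos θ = 680 N.
Along the incline: P + μ_s N = m g sin θ, so P = 349 − 0.42×680 = 63.9 N.

P_min ≈ 63.9 N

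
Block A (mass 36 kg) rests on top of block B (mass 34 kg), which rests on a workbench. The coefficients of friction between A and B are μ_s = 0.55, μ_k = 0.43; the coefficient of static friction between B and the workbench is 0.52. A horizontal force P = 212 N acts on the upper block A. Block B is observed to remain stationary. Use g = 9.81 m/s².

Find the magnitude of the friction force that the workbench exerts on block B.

f ≈ 152 N

The normal force B exerts on A is simply A's weight, N₁ = 353.2 N.
So the A–B interface can sustain at most μ_s N₁ = 194.2 N of static friction.
Since P = 212 N > 194.2 N, A slides on B; the A–B friction is kinetic: f₁ = μ_k N₁ = 0.43×353.2 = 152 N.
B experiences an equal 152 N forward from A (third law). B is in equilibrium, so the floor supplies f₂ = 152 N of static friction (limit μ_s(m_A+m_B)g = 357.1 N, not exceeded).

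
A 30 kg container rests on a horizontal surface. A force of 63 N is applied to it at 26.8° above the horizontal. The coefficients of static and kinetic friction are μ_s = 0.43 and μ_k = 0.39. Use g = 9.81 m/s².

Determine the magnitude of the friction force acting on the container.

f ≈ 56.2 N

N = m g − P sin α = 294.3 − 63×sin 26.8° = 265.9 N.
The horizontal driving force is P cos α = 56.23 N, so equilibrium needs friction f = 56.23 N.
The static-friction limit is μ_s N = 114.3 N.
56.23 ≤ 114.3 N → static; friction equals the required 56.2 N.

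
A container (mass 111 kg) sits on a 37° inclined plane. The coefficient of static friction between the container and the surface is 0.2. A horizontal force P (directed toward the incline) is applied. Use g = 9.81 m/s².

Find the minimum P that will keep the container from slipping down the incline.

The container tends to slide down (tan θ > μ_s), so at the point of impending slip friction acts up-slope at its limit: f = μ_s N.
Perpendicular to the incline: N = m g cos θ + P sin θ.
Along the incline: P cos θ + μ_s N = m g sin θ, i.e. P cos θ + μ_s (m g cos θ + P sin θ) = m g sin θ.
Solving, P (cos θ + μ_s sin θ) = m g (sin θ − μ_s cos θ), so P = 1090×0.4421/0.919 = 524 N.

P_min ≈ 524 N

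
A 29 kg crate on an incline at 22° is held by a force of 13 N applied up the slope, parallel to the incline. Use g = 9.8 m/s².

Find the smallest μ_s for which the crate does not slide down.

N = m g cos θ = 263.5 N.
Friction must make up the shortfall along the incline: f = m g sin θ − P = 106.5 − 13 = 93.46 N.
At the threshold f = μ_s N, so μ_s,min = 93.46/263.5 = 0.355.

μ_s,min ≈ 0.355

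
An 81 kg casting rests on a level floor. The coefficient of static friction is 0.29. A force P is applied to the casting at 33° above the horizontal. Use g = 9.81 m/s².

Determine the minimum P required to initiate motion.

N = m g − P sin α (the pull lifts the casting).
At impending slip, P cos α = μ_s N = μ_s (m g − P sin α).
Solving: P (cos α + μ_s sin α) = μ_s m g → P = 0.29×795/(cos 33° + 0.29 sin 33°) = 230/0.9966 = 231 N.

P ≈ 231 N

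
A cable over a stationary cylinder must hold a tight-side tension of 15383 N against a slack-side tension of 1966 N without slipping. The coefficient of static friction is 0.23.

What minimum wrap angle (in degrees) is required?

β_min ≈ 512°

T₂/T₁ = e^{μβ} → β = ln(T₂/T₁)/μ.
β = ln(15383/1966)/0.23 = 2.057/0.23 = 8.945 rad.
In degrees: β = 8.945 × 180/π = 512°.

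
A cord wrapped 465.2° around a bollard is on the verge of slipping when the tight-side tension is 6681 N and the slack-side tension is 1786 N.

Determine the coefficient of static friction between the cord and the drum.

T₂/T₁ = e^{μβ} → μ = ln(T₂/T₁)/β.
β = 465.2° = 8.119 rad.
μ = ln(6681/1786)/8.119 = ln(3.741)/8.119 = 0.162.

μ ≈ 0.162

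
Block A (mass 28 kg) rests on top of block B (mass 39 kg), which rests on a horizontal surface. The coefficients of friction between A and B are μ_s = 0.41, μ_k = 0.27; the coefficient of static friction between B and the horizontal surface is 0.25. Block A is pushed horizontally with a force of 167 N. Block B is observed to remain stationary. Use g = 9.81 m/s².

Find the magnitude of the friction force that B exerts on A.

f ≈ 74.2 N

Between the blocks, N₁ = m_A g = 274.7 N.
Maximum static friction on A from B: μ_s N₁ = 0.41×274.7 = 112.6 N.
Since P = 167 N > 112.6 N, A slides on B; the A–B friction is kinetic: f₁ = μ_k N₁ = 0.27×274.7 = 74.2 N.
B experiences an equal 74.2 N forward from A (third law). B is in equilibrium, so the floor supplies f₂ = 74.2 N of static friction (limit μ_s(m_A+m_B)g = 164.3 N, not exceeded).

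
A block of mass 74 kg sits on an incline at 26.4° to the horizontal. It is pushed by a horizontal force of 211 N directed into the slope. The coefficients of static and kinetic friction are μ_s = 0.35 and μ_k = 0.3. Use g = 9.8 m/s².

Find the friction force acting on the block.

f ≈ 133 N (up the incline)

The horizontal push has a component P sin θ into the surface, so N = m g cos θ + P sin θ = 649.6 + 93.82 = 743.4 N.
Parallel to the incline: P cos θ − m g sin θ = 189 − 322.4 = -133.5 N; the friction needed to balance this is 133.5 N acting up the slope.
Maximum static friction: μ_s N = 0.35 × 743.4 = 260.2 N.
Since 133.5 N is within the 260.2 N limit, the block stays put and friction is exactly 133 N.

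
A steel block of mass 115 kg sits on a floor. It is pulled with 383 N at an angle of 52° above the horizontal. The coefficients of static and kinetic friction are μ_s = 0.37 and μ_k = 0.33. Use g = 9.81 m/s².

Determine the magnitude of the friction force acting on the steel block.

The vertical component of P reduces the normal force: N = m g − P sin α = 1128 − 301.8 = 826.3 N.
For equilibrium, f = P cos α = 383×cos 52° = 235.8 N.
μ_s N = 0.37 × 826.3 = 305.7 N.
Since 235.8 N does not exceed the limit, the steel block stays at rest and f = 236 N.

f ≈ 236 N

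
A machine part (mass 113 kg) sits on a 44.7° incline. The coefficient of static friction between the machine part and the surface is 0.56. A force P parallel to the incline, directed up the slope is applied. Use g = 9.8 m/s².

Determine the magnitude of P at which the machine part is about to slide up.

P ≈ 1220 N

At impending motion up the slope, friction acts down-slope at its limit: f = μ_s N.
P is parallel to the surface, so N = m g cos θ = 787 N.
Along the incline: P = m g sin θ + μ_s N = 779 + 0.56×787 = 1220 N.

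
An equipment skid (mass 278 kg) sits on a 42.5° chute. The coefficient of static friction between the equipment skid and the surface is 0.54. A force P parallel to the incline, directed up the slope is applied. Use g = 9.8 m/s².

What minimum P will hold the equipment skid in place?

The equipment skid tends to slide down (tan θ > μ_s), so at the point of impending slip friction acts up-slope at its limit: f = μ_s N.
P is parallel to the surface, so N = m g cos θ = 2010 N.
Along the incline: P + μ_s N = m g sin θ, so P = 1840 − 0.54×2010 = 756 N.

P_min ≈ 756 N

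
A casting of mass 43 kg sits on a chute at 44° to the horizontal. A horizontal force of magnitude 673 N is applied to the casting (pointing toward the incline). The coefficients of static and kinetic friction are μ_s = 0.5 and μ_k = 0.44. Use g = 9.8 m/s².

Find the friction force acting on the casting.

f ≈ 191 N (down the incline)

Normal direction: N = m g cos θ + P sin θ = 770.6 N.
Along the incline, the net driving force (taking up-slope positive) is P cos θ − m g sin θ = 484.1 − 292.7 = 191.4 N, so equilibrium requires friction f = -191.4 N (down-slope).
Maximum static friction: μ_s N = 0.5 × 770.6 = 385.3 N.
|f_req| = 191.4 ≤ 385.3 N → the casting is in equilibrium; friction equals the required value.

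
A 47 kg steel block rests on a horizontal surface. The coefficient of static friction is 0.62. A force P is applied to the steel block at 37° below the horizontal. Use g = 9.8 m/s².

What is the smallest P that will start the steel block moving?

P ≈ 671 N

N = m g + P sin α (the push presses the steel block into the horizontal surface).
At impending slip, P cos α = μ_s N = μ_s (m g + P sin α).
Solving: P (cos α − μ_s sin α) = μ_s m g → P = 0.62×461/(cos 37° − 0.62 sin 37°) = 286/0.4255 = 671 N.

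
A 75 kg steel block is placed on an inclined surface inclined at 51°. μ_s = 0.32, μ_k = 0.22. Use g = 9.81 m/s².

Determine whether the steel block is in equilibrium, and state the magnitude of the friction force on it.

N = m g cos θ = 463 N.
Down-slope weight component: m g sin θ = 572 N.
μ_s N = 148 N.
572 > 148 N, so it slides; kinetic friction f = μ_k N = 0.22×463 = 102 N.

f ≈ 102 N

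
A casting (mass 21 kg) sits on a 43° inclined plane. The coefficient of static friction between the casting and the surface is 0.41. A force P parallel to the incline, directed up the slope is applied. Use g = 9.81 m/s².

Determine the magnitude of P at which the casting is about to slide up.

P ≈ 202 N

At impending motion up the slope, friction acts down-slope at its limit: f = μ_s N.
P is parallel to the surface, so N = m g cos θ = 151 N.
Along the incline: P = m g sin θ + μ_s N = 140 + 0.41×151 = 202 N.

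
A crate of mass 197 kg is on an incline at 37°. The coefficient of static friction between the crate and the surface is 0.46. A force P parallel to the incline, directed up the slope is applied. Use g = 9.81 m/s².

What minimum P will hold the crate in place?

The crate tends to slide down (tan θ > μ_s), so at the point of impending slip friction acts up-slope at its limit: f = μ_s N.
P is parallel to the surface, so N = m g cos θ = 1540 N.
Along the incline: P + μ_s N = m g sin θ, so P = 1160 − 0.46×1540 = 453 N.

P_min ≈ 453 N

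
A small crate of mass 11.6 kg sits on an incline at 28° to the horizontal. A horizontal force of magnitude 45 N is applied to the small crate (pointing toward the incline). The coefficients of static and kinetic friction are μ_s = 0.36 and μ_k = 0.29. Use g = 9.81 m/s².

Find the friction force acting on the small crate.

Resolve perpendicular to the incline: N = m g cos θ + P sin θ = 11.6×9.81×cos 28° + 45×sin 28° = 121.6 N.
Parallel to the incline: P cos θ − m g sin θ = 39.73 − 53.42 = -13.69 N; the friction needed to balance this is 13.69 N acting up the slope.
The limit of static friction is μ_s N = 43.78 N.
|f_req| = 13.69 ≤ 43.78 N → the small crate is in equilibrium; friction equals the required value.

f ≈ 13.7 N (up the incline)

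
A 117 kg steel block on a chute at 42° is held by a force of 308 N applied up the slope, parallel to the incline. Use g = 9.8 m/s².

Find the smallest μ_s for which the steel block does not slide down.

μ_s,min ≈ 0.539

N = m g cos θ = 852.1 N.
Friction must make up the shortfall along the incline: f = m g sin θ − P = 767.2 − 308 = 459.2 N.
At the threshold f = μ_s N, so μ_s,min = 459.2/852.1 = 0.539.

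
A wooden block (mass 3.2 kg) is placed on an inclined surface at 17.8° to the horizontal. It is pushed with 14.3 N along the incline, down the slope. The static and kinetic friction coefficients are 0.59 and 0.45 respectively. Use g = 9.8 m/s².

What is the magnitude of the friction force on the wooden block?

The normal reaction is N = m g cos θ = 29.86 N.
For equilibrium along the incline the friction force must supply f = m g sin θ + P = 9.587 + 14.3 = 23.89 N (positive meaning up-slope).
Static friction can supply at most μ_s N = 17.62 N.
|23.89| exceeds 17.62 N, so the wooden block slips down-slope; friction is kinetic, f = μ_k N = 0.45×29.86 = 13.4 N.

f ≈ 13.4 N (up the incline)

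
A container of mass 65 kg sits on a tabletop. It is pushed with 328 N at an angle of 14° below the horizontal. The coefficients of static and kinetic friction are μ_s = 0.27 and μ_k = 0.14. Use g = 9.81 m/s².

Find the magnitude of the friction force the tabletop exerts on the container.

f ≈ 100 N

N = m g + P sin α = 637.6 + 328×sin 14° = 717 N.
For equilibrium, f = P cos α = 328×cos 14° = 318.3 N.
The static-friction limit is μ_s N = 193.6 N.
The required friction exceeds μ_s N, so the container moves and f = μ_k N = 100 N.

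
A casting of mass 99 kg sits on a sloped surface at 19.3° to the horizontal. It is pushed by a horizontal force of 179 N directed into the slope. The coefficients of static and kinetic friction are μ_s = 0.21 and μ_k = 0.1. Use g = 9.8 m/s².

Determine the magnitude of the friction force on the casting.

f ≈ 152 N (up the incline)

The horizontal push has a component P sin θ into the surface, so N = m g cos θ + P sin θ = 915.7 + 59.16 = 974.8 N.
Parallel to the incline: P cos θ − m g sin θ = 168.9 − 320.7 = -151.7 N; the friction needed to balance this is 151.7 N acting up the slope.
The limit of static friction is μ_s N = 204.7 N.
Since 151.7 N is within the 204.7 N limit, the casting stays put and friction is exactly 152 N.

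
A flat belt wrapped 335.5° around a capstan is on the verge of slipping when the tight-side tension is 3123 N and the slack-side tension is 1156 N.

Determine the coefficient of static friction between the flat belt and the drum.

T₂/T₁ = e^{μβ} → μ = ln(T₂/T₁)/β.
β = 335.5° = 5.856 rad.
μ = ln(3123/1156)/5.856 = ln(2.702)/5.856 = 0.17.

μ ≈ 0.17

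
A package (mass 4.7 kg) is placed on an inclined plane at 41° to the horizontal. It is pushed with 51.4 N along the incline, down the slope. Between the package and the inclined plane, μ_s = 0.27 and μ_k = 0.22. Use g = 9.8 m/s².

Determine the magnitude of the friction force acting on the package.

f ≈ 7.65 N (up the incline)

The normal reaction is N = m g cos θ = 34.76 N.
The friction needed for equilibrium is m g sin θ + P = 30.22 + 51.4 = 81.62 N, measured positive up-slope.
Static friction can supply at most μ_s N = 9.386 N.
Since |81.62| > 9.386 N, static friction cannot hold it; the package slides down the incline and kinetic friction applies: f = μ_k N = 0.22 × 34.76 = 7.65 N.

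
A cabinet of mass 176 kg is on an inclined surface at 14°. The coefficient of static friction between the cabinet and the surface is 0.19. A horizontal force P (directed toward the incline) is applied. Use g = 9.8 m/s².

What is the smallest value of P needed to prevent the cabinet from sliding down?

P_min ≈ 97.7 N

The cabinet tends to slide down (tan θ > μ_s), so at the point of impending slip friction acts up-slope at its limit: f = μ_s N.
Perpendicular to the incline: N = m g cos θ + P sin θ.
Along the incline: P cos θ + μ_s N = m g sin θ, i.e. P cos θ + μ_s (m g cos θ + P sin θ) = m g sin θ.
Solving, P (cos θ + μ_s sin θ) = m g (sin θ − μ_s cos θ), so P = 1720×0.05757/1.016 = 97.7 N.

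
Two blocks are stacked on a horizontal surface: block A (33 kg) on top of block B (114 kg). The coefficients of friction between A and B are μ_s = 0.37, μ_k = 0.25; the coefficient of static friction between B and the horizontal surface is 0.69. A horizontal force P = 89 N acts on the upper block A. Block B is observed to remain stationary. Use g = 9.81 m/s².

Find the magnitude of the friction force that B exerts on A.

f ≈ 89 N

The normal force B exerts on A is simply A's weight, N₁ = 323.7 N.
Maximum static friction on A from B: μ_s N₁ = 0.37×323.7 = 119.8 N.
P = 89 N is within that limit, so A and B move together (both at rest); the A–B friction is simply f₁ = P = 89 N.
By Newton's third law B feels 89 N forward from A. With B stationary, the floor's static friction on B balances it: f₂ = 89 N (well within μ_s(m_A+m_B)g = 995 N).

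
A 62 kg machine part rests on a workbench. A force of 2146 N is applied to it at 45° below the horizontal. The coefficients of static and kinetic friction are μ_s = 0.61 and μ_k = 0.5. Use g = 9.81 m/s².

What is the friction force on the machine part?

f ≈ 1060 N

The vertical component of P adds to the normal force: N = m g + P sin α = 608.2 + 1517 = 2126 N.
For equilibrium, f = P cos α = 2146×cos 45° = 1517 N.
μ_s N = 0.61 × 2126 = 1297 N.
1517 > 1297 N → the machine part slides; f = μ_k N = 0.5×2126 = 1060 N.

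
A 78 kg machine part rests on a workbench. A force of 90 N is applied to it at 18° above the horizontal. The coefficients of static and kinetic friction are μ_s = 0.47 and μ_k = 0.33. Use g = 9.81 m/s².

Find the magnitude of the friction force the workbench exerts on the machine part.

f ≈ 85.6 N

N = m g − P sin α = 765.2 − 90×sin 18° = 737.4 N.
The horizontal driving force is P cos α = 85.6 N, so equilibrium needs friction f = 85.6 N.
The static-friction limit is μ_s N = 346.6 N.
Since 85.6 N does not exceed the limit, the machine part stays at rest and f = 85.6 N.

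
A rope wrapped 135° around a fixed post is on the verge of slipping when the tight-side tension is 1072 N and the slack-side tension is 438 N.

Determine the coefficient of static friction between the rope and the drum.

μ ≈ 0.38

T₂/T₁ = e^{μβ} → μ = ln(T₂/T₁)/β.
β = 135° = 2.356 rad.
μ = ln(1072/438)/2.356 = ln(2.447)/2.356 = 0.38.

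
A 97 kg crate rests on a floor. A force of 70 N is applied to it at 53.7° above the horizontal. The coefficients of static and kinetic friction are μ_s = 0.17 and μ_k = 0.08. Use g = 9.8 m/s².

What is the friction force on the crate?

The vertical component of P reduces the normal force: N = m g − P sin α = 950.6 − 56.41 = 894.2 N.
The horizontal driving force is P cos α = 41.44 N, so equilibrium needs friction f = 41.44 N.
μ_s N = 0.17 × 894.2 = 152 N.
41.44 ≤ 152 N → static; friction equals the required 41.4 N.

f ≈ 41.4 N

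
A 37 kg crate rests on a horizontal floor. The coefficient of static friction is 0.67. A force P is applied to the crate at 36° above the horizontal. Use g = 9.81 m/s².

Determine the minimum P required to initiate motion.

N = m g − P sin α (the pull lifts the crate).
At impending slip, P cos α = μ_s N = μ_s (m g − P sin α).
Solving: P (cos α + μ_s sin α) = μ_s m g → P = 0.67×363/(cos 36° + 0.67 sin 36°) = 243/1.203 = 202 N.

P ≈ 202 N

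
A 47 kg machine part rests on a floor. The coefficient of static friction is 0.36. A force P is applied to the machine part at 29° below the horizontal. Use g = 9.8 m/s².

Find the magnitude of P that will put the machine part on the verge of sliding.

P ≈ 237 N

N = m g + P sin α (the push presses the machine part into the floor).
At impending slip, P cos α = μ_s N = μ_s (m g + P sin α).
Solving: P (cos α − μ_s sin α) = μ_s m g → P = 0.36×461/(cos 29° − 0.36 sin 29°) = 166/0.7001 = 237 N.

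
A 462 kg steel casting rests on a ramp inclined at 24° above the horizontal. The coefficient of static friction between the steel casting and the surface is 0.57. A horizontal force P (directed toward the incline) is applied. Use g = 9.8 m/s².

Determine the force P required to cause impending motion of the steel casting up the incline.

P ≈ 6160 N

At impending motion up the slope, friction acts down-slope at its limit: f = μ_s N.
Perpendicular to the incline: N = m g cos θ + P sin θ.
Along the incline: P cos θ = m g sin θ + μ_s N = m g sin θ + μ_s (m g cos θ + P sin θ).
Solving, P (cos θ − μ_s sin θ) = m g (sin θ + μ_s cos θ), so P = 462×9.8×(sin 24° + 0.57 cos 24°)/(cos 24° − 0.57 sin 24°) = 4530×0.9275/0.6817 = 6160 N.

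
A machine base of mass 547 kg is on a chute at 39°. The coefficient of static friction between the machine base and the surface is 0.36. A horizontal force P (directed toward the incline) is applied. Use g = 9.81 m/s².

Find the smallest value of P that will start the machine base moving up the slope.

At impending motion up the slope, friction acts down-slope at its limit: f = μ_s N.
Perpendicular to the incline: N = m g cos θ + P sin θ.
Along the incline: P cos θ = m g sin θ + μ_s N = m g sin θ + μ_s (m g cos θ + P sin θ).
Solving, P (cos θ − μ_s sin θ) = m g (sin θ + μ_s cos θ), so P = 547×9.81×(sin 39° + 0.36 cos 39°)/(cos 39° − 0.36 sin 39°) = 5370×0.9091/0.5506 = 8860 N.

P ≈ 8860 N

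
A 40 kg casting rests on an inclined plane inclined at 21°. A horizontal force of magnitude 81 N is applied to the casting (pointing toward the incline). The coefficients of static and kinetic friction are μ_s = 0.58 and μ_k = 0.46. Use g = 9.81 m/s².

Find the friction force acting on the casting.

f ≈ 65 N (up the incline)

Normal direction: N = m g cos θ + P sin θ = 395.4 N.
Along the incline, the net driving force (taking up-slope positive) is P cos θ − m g sin θ = 75.62 − 140.6 = -65 N, so equilibrium requires friction f = 65 N (up-slope).
Maximum static friction: μ_s N = 0.58 × 395.4 = 229.3 N.
Since 65 N is within the 229.3 N limit, the casting stays put and friction is exactly 65 N.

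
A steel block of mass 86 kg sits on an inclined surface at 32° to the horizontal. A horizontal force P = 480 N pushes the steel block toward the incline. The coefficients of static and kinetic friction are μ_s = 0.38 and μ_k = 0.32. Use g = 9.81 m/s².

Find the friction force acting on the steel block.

f ≈ 40 N (up the incline)

Resolve perpendicular to the incline: N = m g cos θ + P sin θ = 86×9.81×cos 32° + 480×sin 32° = 969.8 N.
Along the incline, the net driving force (taking up-slope positive) is P cos θ − m g sin θ = 407.1 − 447.1 = -40.01 N, so equilibrium requires friction f = 40.01 N (up-slope).
Maximum static friction: μ_s N = 0.38 × 969.8 = 368.5 N.
Since 40.01 N is within the 368.5 N limit, the steel block stays put and friction is exactly 40 N.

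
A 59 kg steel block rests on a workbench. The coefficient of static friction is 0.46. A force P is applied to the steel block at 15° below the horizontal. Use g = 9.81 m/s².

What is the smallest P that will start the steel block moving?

N = m g + P sin α (the push presses the steel block into the workbench).
At impending slip, P cos α = μ_s N = μ_s (m g + P sin α).
Solving: P (cos α − μ_s sin α) = μ_s m g → P = 0.46×579/(cos 15° − 0.46 sin 15°) = 266/0.8469 = 314 N.

P ≈ 314 N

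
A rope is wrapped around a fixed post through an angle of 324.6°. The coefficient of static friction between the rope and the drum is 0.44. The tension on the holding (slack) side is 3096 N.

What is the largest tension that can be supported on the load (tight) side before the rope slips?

At impending slip the capstan equation gives T₂/T₁ = e^{μβ} with β in radians.
β = 324.6° × π/180 = 5.665 rad.
e^{μβ} = e^{0.44×5.665} = 12.09.
T₂ = T₁ · e^{μβ} = 3096 × 12.09 = 37400 N.

T_max ≈ 37400 N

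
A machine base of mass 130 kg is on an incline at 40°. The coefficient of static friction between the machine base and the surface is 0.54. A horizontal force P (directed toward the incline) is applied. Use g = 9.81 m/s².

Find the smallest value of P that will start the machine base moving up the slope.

P ≈ 3220 N

At impending motion up the slope, friction acts down-slope at its limit: f = μ_s N.
Perpendicular to the incline: N = m g cos θ + P sin θ.
Along the incline: P cos θ = m g sin θ + μ_s N = m g sin θ + μ_s (m g cos θ + P sin θ).
Solving, P (cos θ − μ_s sin θ) = m g (sin θ + μ_s cos θ), so P = 130×9.81×(sin 40° + 0.54 cos 40°)/(cos 40° − 0.54 sin 40°) = 1280×1.056/0.4189 = 3220 N.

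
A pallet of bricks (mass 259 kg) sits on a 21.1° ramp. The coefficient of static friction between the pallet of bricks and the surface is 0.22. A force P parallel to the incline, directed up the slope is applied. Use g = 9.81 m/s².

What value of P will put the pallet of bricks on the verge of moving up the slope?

At impending motion up the slope, friction acts down-slope at its limit: f = μ_s N.
P is parallel to the surface, so N = m g cos θ = 2370 N.
Along the incline: P = m g sin θ + μ_s N = 915 + 0.22×2370 = 1440 N.

P ≈ 1440 N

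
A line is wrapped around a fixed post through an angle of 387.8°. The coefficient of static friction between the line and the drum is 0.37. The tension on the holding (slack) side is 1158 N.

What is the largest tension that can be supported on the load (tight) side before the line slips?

T_max ≈ 14200 N

At impending slip the capstan equation gives T₂/T₁ = e^{μβ} with β in radians.
β = 387.8° × π/180 = 6.768 rad.
e^{μβ} = e^{0.37×6.768} = 12.24.
T₂ = T₁ · e^{μβ} = 1158 × 12.24 = 14200 N.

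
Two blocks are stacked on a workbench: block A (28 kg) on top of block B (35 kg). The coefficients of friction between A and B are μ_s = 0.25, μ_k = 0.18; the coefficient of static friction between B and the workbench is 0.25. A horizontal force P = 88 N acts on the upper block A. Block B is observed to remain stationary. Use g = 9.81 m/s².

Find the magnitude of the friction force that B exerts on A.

The normal force B exerts on A is simply A's weight, N₁ = 274.7 N.
So the A–B interface can sustain at most μ_s N₁ = 68.67 N of static friction.
Since P = 88 N > 68.67 N, A slides on B; the A–B friction is kinetic: f₁ = μ_k N₁ = 0.18×274.7 = 49.4 N.
By Newton's third law B feels 49.4 N forward from A. With B stationary, the floor's static friction on B balances it: f₂ = 49.4 N (well within μ_s(m_A+m_B)g = 154.5 N).

f ≈ 49.4 N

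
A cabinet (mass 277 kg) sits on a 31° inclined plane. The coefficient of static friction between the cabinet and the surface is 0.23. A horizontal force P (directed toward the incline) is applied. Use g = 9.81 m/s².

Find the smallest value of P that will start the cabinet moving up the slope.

At impending motion up the slope, friction acts down-slope at its limit: f = μ_s N.
Perpendicular to the incline: N = m g cos θ + P sin θ.
Along the incline: P cos θ = m g sin θ + μ_s N = m g sin θ + μ_s (m g cos θ + P sin θ).
Solving, P (cos θ − μ_s sin θ) = m g (sin θ + μ_s cos θ), so P = 277×9.81×(sin 31° + 0.23 cos 31°)/(cos 31° − 0.23 sin 31°) = 2720×0.7122/0.7387 = 2620 N.

P ≈ 2620 N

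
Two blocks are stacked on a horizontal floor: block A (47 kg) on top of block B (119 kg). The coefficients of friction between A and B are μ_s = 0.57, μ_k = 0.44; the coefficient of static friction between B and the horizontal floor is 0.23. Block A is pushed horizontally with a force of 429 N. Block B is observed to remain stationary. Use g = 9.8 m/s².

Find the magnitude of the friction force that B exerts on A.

Normal force at the A–B interface: N₁ = m_A g = 460.6 N.
Maximum static friction on A from B: μ_s N₁ = 0.57×460.6 = 262.5 N.
P = 429 N exceeds that limit, so A slips over B and the interface friction becomes kinetic: f₁ = μ_k N₁ = 0.44×460.6 = 203 N.
B experiences an equal 203 N forward from A (third law). B is in equilibrium, so the floor supplies f₂ = 203 N of static friction (limit μ_s(m_A+m_B)g = 374.2 N, not exceeded).

f ≈ 203 N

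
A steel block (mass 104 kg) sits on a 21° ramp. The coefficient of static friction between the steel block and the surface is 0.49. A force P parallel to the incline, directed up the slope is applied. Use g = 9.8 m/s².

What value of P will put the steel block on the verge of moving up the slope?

P ≈ 831 N

At impending motion up the slope, friction acts down-slope at its limit: f = μ_s N.
P is parallel to the surface, so N = m g cos θ = 952 N.
Along the incline: P = m g sin θ + μ_s N = 365 + 0.49×952 = 831 N.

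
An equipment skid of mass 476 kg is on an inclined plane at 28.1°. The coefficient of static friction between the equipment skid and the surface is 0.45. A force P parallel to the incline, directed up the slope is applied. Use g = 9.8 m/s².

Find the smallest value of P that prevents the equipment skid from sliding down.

The equipment skid tends to slide down (tan θ > μ_s), so at the point of impending slip friction acts up-slope at its limit: f = μ_s N.
P is parallel to the surface, so N = m g cos θ = 4110 N.
Along the incline: P + μ_s N = m g sin θ, so P = 2200 − 0.45×4110 = 345 N.

P_min ≈ 345 N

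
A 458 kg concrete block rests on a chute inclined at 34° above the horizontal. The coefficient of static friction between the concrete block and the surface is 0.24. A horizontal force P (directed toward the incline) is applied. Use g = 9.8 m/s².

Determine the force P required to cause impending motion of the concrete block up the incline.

P ≈ 4900 N

At impending motion up the slope, friction acts down-slope at its limit: f = μ_s N.
Perpendicular to the incline: N = m g cos θ + P sin θ.
Along the incline: P cos θ = m g sin θ + μ_s N = m g sin θ + μ_s (m g cos θ + P sin θ).
Solving, P (cos θ − μ_s sin θ) = m g (sin θ + μ_s cos θ), so P = 458×9.8×(sin 34° + 0.24 cos 34°)/(cos 34° − 0.24 sin 34°) = 4490×0.7582/0.6948 = 4900 N.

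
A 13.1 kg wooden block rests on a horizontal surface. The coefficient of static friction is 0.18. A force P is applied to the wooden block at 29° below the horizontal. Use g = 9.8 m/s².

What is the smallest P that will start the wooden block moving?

N = m g + P sin α (the push presses the wooden block into the horizontal surface).
At impending slip, P cos α = μ_s N = μ_s (m g + P sin α).
Solving: P (cos α − μ_s sin α) = μ_s m g → P = 0.18×128/(cos 29° − 0.18 sin 29°) = 23.1/0.7874 = 29.3 N.

P ≈ 29.3 N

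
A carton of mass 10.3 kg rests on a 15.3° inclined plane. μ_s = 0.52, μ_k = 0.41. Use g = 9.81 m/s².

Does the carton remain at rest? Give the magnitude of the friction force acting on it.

N = m g cos θ = 97.5 N.
Down-slope weight component: m g sin θ = 26.7 N.
μ_s N = 50.7 N.
26.7 ≤ 50.7 N, so it stays put; friction = 26.7 N.

f ≈ 26.7 N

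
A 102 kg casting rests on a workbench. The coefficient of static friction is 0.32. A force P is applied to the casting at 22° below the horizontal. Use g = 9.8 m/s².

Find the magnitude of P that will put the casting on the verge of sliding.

N = m g + P sin α (the push presses the casting into the workbench).
At impending slip, P cos α = μ_s N = μ_s (m g + P sin α).
Solving: P (cos α − μ_s sin α) = μ_s m g → P = 0.32×1000/(cos 22° − 0.32 sin 22°) = 320/0.8073 = 396 N.

P ≈ 396 N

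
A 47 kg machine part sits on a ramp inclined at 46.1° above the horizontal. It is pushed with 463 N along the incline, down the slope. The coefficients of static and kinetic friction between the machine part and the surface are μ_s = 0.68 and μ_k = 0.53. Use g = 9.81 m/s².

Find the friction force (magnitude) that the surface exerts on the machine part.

Normal force: N = m g cos θ = 47 × 9.81 × cos 46.1° = 319.7 N.
Parallel to the incline, ΣF = 0 gives f = m g sin θ + P = 332.2 + 463 = 795.2 N (up-slope positive).
Static friction can supply at most μ_s N = 217.4 N.
|795.2| exceeds 217.4 N, so the machine part slips down-slope; friction is kinetic, f = μ_k N = 0.53×319.7 = 169 N.

f ≈ 169 N (up the incline)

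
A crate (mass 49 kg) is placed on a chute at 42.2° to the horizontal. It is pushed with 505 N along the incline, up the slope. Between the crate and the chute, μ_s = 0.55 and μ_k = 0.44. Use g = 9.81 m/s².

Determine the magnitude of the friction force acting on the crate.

Normal force: N = m g cos θ = 49 × 9.81 × cos 42.2° = 356.1 N.
Parallel to the incline, ΣF = 0 gives f = m g sin θ − P = 322.9 − 505 = -182.1 N (up-slope positive).
Maximum static friction available: μ_s N = 0.55 × 356.1 = 195.9 N.
Since |-182.1| ≤ 195.9 N, no slip — friction simply equals what equilibrium demands.

f ≈ 182 N (down the incline)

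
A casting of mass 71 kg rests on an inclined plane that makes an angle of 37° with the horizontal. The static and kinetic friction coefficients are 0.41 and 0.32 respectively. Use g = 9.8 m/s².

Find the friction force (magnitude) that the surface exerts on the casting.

The normal reaction is N = m g cos θ = 555.7 N.
For equilibrium along the incline, friction must balance the weight component: f = m g sin θ = 418.7 N up the slope.
The static-friction ceiling is μ_s N = 0.41 × 555.7 = 227.8 N.
Since |418.7| > 227.8 N, static friction cannot hold it; the casting slides down the incline and kinetic friction applies: f = μ_k N = 0.32 × 555.7 = 178 N.

f ≈ 178 N (up the incline)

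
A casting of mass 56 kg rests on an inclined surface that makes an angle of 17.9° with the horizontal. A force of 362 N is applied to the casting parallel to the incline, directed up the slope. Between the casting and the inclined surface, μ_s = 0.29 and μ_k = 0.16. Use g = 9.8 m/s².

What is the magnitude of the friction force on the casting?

f ≈ 83.6 N (down the incline)

Normal force: N = m g cos θ = 56 × 9.8 × cos 17.9° = 522.2 N.
Parallel to the incline, ΣF = 0 gives f = m g sin θ − P = 168.7 − 362 = -193.3 N (up-slope positive).
Maximum static friction available: μ_s N = 0.29 × 522.2 = 151.4 N.
|-193.3| exceeds 151.4 N, so the casting slips up-slope; friction is kinetic, f = μ_k N = 0.16×522.2 = 83.6 N.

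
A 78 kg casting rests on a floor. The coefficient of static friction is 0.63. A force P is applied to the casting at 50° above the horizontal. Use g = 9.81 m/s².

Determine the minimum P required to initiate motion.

P ≈ 428 N

N = m g − P sin α (the pull lifts the casting).
At impending slip, P cos α = μ_s N = μ_s (m g − P sin α).
Solving: P (cos α + μ_s sin α) = μ_s m g → P = 0.63×765/(cos 50° + 0.63 sin 50°) = 482/1.125 = 428 N.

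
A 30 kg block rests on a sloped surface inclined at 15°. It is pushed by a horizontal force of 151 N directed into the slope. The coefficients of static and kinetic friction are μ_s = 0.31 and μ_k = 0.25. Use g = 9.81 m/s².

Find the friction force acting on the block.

f ≈ 69.7 N (down the incline)

Resolve perpendicular to the incline: N = m g cos θ + P sin θ = 30×9.81×cos 15° + 151×sin 15° = 323.4 N.
Along the incline, the net driving force (taking up-slope positive) is P cos θ − m g sin θ = 145.9 − 76.17 = 69.68 N, so equilibrium requires friction f = -69.68 N (down-slope).
Maximum static friction: μ_s N = 0.31 × 323.4 = 100.2 N.
Since 69.68 N is within the 100.2 N limit, the block stays put and friction is exactly 69.7 N.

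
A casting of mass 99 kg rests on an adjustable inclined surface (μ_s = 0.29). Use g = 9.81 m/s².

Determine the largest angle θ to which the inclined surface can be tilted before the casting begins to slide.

At the slip threshold, m g sin θ = μ_s · m g cos θ, so tan θ = μ_s.
θ_max = arctan(0.29) = 16.2°.

θ_max ≈ 16.2°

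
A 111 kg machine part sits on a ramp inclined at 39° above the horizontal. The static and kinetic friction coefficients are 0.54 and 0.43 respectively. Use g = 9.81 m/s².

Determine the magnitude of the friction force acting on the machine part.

The normal reaction is N = m g cos θ = 846.2 N.
For equilibrium along the incline, friction must balance the weight component: f = m g sin θ = 685.3 N up the slope.
Maximum static friction available: μ_s N = 0.54 × 846.2 = 457 N.
|685.3| exceeds 457 N, so the machine part slips down-slope; friction is kinetic, f = μ_k N = 0.43×846.2 = 364 N.

f ≈ 364 N (up the incline)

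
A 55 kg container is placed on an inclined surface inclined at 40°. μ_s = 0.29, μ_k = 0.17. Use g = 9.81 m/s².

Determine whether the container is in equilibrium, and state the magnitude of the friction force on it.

f ≈ 70.3 N

N = m g cos θ = 413 N.
Down-slope weight component: m g sin θ = 347 N.
μ_s N = 120 N.
347 > 120 N, so it slides; kinetic friction f = μ_k N = 0.17×413 = 70.3 N.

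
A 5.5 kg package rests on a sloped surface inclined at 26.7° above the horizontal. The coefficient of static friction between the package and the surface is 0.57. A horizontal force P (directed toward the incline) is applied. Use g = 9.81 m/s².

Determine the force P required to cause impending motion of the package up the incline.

P ≈ 81.2 N

At impending motion up the slope, friction acts down-slope at its limit: f = μ_s N.
Perpendicular to the incline: N = m g cos θ + P sin θ.
Along the incline: P cos θ = m g sin θ + μ_s N = m g sin θ + μ_s (m g cos θ + P sin θ).
Solving, P (cos θ − μ_s sin θ) = m g (sin θ + μ_s cos θ), so P = 5.5×9.81×(sin 26.7° + 0.57 cos 26.7°)/(cos 26.7° − 0.57 sin 26.7°) = 54×0.9585/0.6373 = 81.2 N.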